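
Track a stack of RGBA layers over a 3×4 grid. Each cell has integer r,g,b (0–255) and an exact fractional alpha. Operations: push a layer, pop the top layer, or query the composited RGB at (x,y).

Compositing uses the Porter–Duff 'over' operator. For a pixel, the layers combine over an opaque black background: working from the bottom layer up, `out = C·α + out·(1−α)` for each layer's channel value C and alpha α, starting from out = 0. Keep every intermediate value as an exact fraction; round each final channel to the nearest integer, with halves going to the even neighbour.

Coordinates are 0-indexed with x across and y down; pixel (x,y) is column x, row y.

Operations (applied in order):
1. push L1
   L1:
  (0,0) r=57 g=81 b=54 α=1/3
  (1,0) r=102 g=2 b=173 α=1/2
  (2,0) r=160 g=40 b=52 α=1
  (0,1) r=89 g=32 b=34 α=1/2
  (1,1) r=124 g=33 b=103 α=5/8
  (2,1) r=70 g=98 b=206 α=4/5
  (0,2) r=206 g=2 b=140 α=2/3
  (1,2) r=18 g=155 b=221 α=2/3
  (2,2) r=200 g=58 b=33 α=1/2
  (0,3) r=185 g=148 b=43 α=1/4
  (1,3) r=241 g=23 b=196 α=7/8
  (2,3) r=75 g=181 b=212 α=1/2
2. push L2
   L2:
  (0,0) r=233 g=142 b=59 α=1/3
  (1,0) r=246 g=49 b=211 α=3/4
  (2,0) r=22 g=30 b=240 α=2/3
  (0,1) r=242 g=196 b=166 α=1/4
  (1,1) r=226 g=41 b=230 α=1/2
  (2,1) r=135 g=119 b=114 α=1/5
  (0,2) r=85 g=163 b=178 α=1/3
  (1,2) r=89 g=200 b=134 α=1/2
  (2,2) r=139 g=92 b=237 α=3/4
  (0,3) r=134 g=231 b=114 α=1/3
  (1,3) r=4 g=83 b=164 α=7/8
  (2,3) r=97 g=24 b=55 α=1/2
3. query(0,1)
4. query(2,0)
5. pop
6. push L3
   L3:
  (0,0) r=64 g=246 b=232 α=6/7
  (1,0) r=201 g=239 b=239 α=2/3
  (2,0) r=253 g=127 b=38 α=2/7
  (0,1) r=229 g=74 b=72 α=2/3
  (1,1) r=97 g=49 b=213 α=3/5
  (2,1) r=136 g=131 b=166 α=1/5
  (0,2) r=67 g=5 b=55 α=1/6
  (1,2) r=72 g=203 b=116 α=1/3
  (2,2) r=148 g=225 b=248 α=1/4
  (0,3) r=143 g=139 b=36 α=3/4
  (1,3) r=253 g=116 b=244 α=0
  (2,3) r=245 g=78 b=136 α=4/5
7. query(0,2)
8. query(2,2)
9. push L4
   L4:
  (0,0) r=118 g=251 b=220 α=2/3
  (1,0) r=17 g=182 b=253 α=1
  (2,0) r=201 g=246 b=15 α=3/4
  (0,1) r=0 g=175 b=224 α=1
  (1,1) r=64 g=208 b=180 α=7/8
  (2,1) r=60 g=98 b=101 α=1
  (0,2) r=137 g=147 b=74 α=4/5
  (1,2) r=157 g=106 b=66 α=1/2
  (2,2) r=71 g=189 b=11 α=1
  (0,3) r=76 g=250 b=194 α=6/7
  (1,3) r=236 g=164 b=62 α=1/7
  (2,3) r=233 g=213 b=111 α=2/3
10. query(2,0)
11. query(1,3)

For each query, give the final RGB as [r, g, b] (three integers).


at x=0,y=1 over L1,L2:
L1 α=1/2: [89/2, 16, 17]
L2 α=1/4: [751/8, 61, 217/4]
rounded: [94, 61, 54]

(2,0) stack=L1,L2; from [0,0,0]:
+L1 (α=1) → [160, 40, 52]
+L2 (α=2/3) → [68, 100/3, 532/3]
= [68, 33, 177]

(0,2) stack=L1,L3; from [0,0,0]:
after L1 α=2/3: [412/3, 4/3, 280/3]
after L3 α=1/6: [2261/18, 35/18, 1565/18]
→ [126, 2, 87]

(2,2) stack=L1,L3; from [0,0,0]:
+L1 (α=1/2) → [100, 29, 33/2]
+L3 (α=1/4) → [112, 78, 595/8]
= [112, 78, 74]

at x=2,y=0 over L1,L3,L4:
L1 α=1: [160, 40, 52]
L3 α=2/7: [1306/7, 454/7, 48]
L4 α=3/4: [5527/28, 1405/7, 93/4]
= [197, 201, 23]

query (1,3) [L1,L3,L4] — begin 0,0,0
after L1 α=7/8: [1687/8, 161/8, 343/2]
after L3 α=0: [1687/8, 161/8, 343/2]
after L4 α=1/7: [6005/28, 1139/28, 1091/7]
= [214, 41, 156]


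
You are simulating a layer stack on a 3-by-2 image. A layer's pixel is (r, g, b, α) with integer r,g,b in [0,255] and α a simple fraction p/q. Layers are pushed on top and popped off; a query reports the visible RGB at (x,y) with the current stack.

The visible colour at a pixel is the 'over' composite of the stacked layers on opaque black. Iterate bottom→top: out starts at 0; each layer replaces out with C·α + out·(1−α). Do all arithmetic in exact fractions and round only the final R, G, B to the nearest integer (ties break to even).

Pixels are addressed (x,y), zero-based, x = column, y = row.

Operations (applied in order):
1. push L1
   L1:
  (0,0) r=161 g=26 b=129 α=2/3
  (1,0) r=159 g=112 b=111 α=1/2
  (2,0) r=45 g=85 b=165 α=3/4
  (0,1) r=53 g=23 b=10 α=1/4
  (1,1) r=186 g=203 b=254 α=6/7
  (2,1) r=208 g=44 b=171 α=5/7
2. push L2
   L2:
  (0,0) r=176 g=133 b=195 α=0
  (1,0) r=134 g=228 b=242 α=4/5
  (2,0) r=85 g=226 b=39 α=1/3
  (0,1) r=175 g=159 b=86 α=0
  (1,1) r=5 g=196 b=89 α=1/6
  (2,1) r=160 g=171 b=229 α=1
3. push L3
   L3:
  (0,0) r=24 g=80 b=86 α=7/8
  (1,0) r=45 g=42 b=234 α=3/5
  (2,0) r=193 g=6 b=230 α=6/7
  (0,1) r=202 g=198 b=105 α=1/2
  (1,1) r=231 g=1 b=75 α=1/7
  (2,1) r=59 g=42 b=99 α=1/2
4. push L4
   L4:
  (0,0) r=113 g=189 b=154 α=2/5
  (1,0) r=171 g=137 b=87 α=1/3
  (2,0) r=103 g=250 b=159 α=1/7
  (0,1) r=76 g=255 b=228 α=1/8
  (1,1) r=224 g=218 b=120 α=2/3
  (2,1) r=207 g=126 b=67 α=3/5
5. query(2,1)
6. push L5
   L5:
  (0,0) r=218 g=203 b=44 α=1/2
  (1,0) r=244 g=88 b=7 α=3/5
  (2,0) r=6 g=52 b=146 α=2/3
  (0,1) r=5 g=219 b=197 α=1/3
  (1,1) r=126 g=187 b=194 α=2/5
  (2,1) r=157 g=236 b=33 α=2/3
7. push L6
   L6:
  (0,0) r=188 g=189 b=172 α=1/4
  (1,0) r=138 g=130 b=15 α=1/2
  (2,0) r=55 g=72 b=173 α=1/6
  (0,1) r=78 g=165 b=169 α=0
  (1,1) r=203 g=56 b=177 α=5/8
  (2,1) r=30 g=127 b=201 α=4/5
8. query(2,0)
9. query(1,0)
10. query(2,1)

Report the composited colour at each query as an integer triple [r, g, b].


(2,1) stack=L1,L2,L3,L4; from [0,0,0]:
after L1 α=5/7: [1040/7, 220/7, 855/7]
after L2 α=1: [160, 171, 229]
after L3 α=1/2: [219/2, 213/2, 164]
after L4 α=3/5: [168, 591/5, 529/5]
→ [168, 118, 106]

(2,0) stack=L1,L2,L3,L4,L5,L6; from [0,0,0]:
L1 α=3/4: [135/4, 255/4, 495/4]
L2 α=1/3: [305/6, 707/6, 191/2]
L3 α=6/7: [7253/42, 923/42, 2951/14]
L4 α=1/7: [7974/49, 2673/49, 9966/49]
L5 α=2/3: [2854/49, 7769/147, 24274/147]
L6 α=1/6: [5655/98, 49429/882, 146801/882]
→ [58, 56, 166]

query (1,0) [L1,L2,L3,L4,L5,L6] — begin 0,0,0
+L1 (α=1/2) → [159/2, 56, 111/2]
+L2 (α=4/5) → [1231/10, 968/5, 2047/10]
+L3 (α=3/5) → [1906/25, 2566/25, 5557/25]
+L4 (α=1/3) → [8087/75, 8557/75, 13289/75]
+L5 (α=3/5) → [71074/375, 36914/375, 28153/375]
+L6 (α=1/2) → [61412/375, 42832/375, 16889/375]
rounded: [164, 114, 45]

query (2,1) [L1,L2,L3,L4,L5,L6] — begin 0,0,0
after L1 α=5/7: [1040/7, 220/7, 855/7]
after L2 α=1: [160, 171, 229]
after L3 α=1/2: [219/2, 213/2, 164]
after L4 α=3/5: [168, 591/5, 529/5]
after L5 α=2/3: [482/3, 2951/15, 859/15]
after L6 α=4/5: [842/15, 10571/75, 12919/75]
= [56, 141, 172]


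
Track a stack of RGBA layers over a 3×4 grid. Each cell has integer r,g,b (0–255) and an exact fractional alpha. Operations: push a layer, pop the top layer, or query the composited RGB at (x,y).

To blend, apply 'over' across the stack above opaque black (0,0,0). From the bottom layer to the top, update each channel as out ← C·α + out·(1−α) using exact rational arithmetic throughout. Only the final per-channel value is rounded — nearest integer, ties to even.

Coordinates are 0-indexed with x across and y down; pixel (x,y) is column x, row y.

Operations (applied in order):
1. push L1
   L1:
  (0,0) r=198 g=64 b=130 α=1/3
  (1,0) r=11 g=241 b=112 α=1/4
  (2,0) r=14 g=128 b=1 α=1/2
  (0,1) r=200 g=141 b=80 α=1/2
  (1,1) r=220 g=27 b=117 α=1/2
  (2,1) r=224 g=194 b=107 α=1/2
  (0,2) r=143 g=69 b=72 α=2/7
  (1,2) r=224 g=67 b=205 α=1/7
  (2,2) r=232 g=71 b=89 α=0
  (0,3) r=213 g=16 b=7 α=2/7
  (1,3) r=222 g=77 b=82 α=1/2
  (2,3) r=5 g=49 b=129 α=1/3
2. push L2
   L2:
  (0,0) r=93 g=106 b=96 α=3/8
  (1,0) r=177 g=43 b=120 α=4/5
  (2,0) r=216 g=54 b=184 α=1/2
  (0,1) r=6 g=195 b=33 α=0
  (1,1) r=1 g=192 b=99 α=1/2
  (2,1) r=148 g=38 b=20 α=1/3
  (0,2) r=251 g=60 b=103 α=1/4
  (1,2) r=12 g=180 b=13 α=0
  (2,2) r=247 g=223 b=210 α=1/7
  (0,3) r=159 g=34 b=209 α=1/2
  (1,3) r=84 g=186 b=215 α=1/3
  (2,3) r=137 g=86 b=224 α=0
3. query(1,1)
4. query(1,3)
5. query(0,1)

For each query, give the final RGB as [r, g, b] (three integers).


at x=1,y=1 over L1,L2:
after L1 α=1/2: [110, 27/2, 117/2]
after L2 α=1/2: [111/2, 411/4, 315/4]
rounded: [56, 103, 79]

at x=1,y=3 over L1,L2:
after L1 α=1/2: [111, 77/2, 41]
after L2 α=1/3: [102, 263/3, 99]
→ [102, 88, 99]

query (0,1) [L1,L2] — begin 0,0,0
L1 α=1/2: [100, 141/2, 40]
L2 α=0: [100, 141/2, 40]
→ [100, 70, 40]


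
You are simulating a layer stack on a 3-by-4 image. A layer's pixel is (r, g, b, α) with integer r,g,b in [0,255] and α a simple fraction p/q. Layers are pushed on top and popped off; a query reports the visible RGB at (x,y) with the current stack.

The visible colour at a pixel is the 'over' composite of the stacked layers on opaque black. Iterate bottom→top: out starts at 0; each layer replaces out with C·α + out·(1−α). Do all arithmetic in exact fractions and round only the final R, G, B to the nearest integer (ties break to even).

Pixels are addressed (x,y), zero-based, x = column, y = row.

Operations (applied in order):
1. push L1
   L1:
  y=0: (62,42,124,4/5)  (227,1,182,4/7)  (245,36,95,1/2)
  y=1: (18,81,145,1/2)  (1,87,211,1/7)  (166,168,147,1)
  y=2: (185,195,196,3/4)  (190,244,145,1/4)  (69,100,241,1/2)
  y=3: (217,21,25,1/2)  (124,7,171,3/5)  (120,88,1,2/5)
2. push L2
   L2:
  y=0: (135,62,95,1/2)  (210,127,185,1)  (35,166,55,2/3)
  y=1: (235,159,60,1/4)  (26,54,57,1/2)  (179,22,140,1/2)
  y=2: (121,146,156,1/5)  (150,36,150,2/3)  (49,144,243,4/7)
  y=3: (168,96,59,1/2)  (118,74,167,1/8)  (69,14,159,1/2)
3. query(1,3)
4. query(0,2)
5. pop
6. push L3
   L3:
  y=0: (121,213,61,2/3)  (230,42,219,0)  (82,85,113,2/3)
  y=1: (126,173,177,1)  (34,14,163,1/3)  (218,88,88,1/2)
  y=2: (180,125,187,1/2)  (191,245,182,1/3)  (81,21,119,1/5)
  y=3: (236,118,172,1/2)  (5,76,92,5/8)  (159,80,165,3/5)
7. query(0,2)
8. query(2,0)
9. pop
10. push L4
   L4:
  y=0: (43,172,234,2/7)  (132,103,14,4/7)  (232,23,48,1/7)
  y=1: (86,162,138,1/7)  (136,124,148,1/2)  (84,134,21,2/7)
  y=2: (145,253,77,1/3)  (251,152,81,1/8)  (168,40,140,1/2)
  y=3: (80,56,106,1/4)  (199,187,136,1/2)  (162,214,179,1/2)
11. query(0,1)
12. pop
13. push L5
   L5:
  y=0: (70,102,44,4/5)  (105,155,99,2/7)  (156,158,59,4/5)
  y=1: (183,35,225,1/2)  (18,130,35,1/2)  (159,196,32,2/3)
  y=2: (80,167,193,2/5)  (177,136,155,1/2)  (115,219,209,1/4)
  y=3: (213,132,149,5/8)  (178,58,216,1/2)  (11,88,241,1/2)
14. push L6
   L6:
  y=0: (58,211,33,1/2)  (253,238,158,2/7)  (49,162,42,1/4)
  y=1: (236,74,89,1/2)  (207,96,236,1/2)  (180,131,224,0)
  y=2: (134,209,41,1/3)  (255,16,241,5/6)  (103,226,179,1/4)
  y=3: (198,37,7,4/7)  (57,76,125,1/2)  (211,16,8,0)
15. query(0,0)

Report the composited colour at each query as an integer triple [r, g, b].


query (1,3) [L1,L2] — begin 0,0,0
+L1 (α=3/5) → [372/5, 21/5, 513/5]
+L2 (α=1/8) → [1597/20, 517/40, 2213/20]
= [80, 13, 111]

(0,2) stack=L1,L2; from [0,0,0]:
+L1 (α=3/4) → [555/4, 585/4, 147]
+L2 (α=1/5) → [676/5, 731/5, 744/5]
= [135, 146, 149]

(0,2) stack=L1,L3; from [0,0,0]:
L1 α=3/4: [555/4, 585/4, 147]
L3 α=1/2: [1275/8, 1085/8, 167]
rounded: [159, 136, 167]

(2,0) stack=L1,L3; from [0,0,0]:
after L1 α=1/2: [245/2, 18, 95/2]
after L3 α=2/3: [191/2, 188/3, 547/6]
= [96, 63, 91]

query (0,1) [L1,L4] — begin 0,0,0
+L1 (α=1/2) → [9, 81/2, 145/2]
+L4 (α=1/7) → [20, 405/7, 573/7]
rounded: [20, 58, 82]

(0,0) stack=L1,L5,L6; from [0,0,0]:
after L1 α=4/5: [248/5, 168/5, 496/5]
after L5 α=4/5: [1648/25, 2208/25, 1376/25]
after L6 α=1/2: [1549/25, 7483/50, 2201/50]
→ [62, 150, 44]


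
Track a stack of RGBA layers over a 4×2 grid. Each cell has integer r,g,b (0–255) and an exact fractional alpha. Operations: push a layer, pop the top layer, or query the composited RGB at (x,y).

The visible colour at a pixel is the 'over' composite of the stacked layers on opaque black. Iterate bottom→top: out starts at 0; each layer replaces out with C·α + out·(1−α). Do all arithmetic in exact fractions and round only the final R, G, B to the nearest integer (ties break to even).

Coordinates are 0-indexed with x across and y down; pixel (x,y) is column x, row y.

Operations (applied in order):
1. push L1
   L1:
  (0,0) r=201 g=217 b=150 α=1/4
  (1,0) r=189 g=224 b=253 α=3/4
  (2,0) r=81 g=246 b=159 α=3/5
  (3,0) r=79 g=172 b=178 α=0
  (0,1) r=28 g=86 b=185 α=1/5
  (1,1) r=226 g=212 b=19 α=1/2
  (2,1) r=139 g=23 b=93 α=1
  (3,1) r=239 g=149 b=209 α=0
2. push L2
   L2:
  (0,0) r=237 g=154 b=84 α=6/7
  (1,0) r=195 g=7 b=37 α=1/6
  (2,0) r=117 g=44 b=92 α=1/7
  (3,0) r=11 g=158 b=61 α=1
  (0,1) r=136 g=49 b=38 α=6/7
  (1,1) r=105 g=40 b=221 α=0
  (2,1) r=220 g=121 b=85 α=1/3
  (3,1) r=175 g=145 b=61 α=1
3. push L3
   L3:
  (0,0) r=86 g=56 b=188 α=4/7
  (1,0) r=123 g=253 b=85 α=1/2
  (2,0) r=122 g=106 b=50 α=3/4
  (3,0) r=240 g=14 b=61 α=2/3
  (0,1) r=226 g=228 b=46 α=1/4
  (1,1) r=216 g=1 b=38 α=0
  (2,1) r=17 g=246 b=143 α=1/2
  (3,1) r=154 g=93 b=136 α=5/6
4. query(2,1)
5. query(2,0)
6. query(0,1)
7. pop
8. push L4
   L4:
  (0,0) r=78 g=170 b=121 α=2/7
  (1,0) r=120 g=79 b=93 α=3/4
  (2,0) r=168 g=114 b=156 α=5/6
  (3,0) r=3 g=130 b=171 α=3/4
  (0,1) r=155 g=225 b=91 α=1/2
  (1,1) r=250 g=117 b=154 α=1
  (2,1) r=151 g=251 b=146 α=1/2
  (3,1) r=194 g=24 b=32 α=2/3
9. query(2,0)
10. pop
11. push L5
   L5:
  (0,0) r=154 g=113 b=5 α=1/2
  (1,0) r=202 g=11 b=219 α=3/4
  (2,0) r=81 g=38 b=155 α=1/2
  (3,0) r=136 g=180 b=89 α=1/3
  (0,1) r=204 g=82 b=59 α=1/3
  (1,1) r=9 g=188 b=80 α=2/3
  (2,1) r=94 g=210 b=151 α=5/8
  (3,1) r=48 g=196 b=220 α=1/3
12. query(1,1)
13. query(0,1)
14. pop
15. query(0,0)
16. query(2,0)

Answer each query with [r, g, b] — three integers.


at x=2,y=1 over L1,L2,L3:
L1 α=1: [139, 23, 93]
L2 α=1/3: [166, 167/3, 271/3]
L3 α=1/2: [183/2, 905/6, 350/3]
= [92, 151, 117]

(2,0) stack=L1,L2,L3; from [0,0,0]:
L1 α=3/5: [243/5, 738/5, 477/5]
L2 α=1/7: [2043/35, 664/5, 3322/35]
L3 α=3/4: [14853/140, 1127/10, 2143/35]
→ [106, 113, 61]

at x=0,y=1 over L1,L2,L3:
+L1 (α=1/5) → [28/5, 86/5, 37]
+L2 (α=6/7) → [4108/35, 1556/35, 265/7]
+L3 (α=1/4) → [10117/70, 3162/35, 1117/28]
rounded: [145, 90, 40]

query (2,0) [L1,L2,L4] — begin 0,0,0
after L1 α=3/5: [243/5, 738/5, 477/5]
after L2 α=1/7: [2043/35, 664/5, 3322/35]
after L4 α=5/6: [10481/70, 1757/15, 15311/105]
= [150, 117, 146]

(1,1) stack=L1,L2,L5; from [0,0,0]:
after L1 α=1/2: [113, 106, 19/2]
after L2 α=0: [113, 106, 19/2]
after L5 α=2/3: [131/3, 482/3, 113/2]
rounded: [44, 161, 56]

(0,1) stack=L1,L2,L5; from [0,0,0]:
after L1 α=1/5: [28/5, 86/5, 37]
after L2 α=6/7: [4108/35, 1556/35, 265/7]
after L5 α=1/3: [15356/105, 1994/35, 943/21]
rounded: [146, 57, 45]

(0,0) stack=L1,L2; from [0,0,0]:
+L1 (α=1/4) → [201/4, 217/4, 75/2]
+L2 (α=6/7) → [5889/28, 559/4, 1083/14]
= [210, 140, 77]

query (2,0) [L1,L2] — begin 0,0,0
L1 α=3/5: [243/5, 738/5, 477/5]
L2 α=1/7: [2043/35, 664/5, 3322/35]
= [58, 133, 95]


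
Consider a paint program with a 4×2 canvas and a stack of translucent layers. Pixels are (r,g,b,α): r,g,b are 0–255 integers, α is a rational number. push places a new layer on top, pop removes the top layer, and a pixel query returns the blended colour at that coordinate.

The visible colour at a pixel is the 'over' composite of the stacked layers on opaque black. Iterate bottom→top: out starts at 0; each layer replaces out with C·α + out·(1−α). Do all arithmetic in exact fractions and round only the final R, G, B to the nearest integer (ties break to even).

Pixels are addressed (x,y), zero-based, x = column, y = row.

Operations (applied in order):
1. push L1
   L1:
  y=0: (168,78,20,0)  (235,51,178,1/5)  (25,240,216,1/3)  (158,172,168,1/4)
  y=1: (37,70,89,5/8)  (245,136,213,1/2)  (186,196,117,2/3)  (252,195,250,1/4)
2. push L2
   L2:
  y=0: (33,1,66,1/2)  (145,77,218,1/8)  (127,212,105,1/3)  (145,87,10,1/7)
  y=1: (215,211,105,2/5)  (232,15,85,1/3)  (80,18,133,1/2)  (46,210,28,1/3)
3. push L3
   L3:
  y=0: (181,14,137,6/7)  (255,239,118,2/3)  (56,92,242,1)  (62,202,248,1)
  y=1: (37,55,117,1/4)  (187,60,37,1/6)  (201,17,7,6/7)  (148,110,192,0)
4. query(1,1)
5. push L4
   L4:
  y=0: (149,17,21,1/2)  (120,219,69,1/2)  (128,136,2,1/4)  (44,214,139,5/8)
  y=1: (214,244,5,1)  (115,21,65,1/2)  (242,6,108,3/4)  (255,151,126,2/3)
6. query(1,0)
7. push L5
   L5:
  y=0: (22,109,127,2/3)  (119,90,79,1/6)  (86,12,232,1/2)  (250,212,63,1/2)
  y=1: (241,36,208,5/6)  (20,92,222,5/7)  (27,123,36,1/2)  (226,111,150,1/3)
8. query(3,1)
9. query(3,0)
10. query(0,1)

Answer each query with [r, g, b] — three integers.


at x=1,y=1 over L1,L2,L3:
L1 α=1/2: [245/2, 68, 213/2]
L2 α=1/3: [159, 151/3, 298/3]
L3 α=1/6: [491/3, 935/18, 1601/18]
= [164, 52, 89]

(1,0) stack=L1,L2,L3,L4; from [0,0,0]:
L1 α=1/5: [47, 51/5, 178/5]
L2 α=1/8: [237/4, 371/20, 292/5]
L3 α=2/3: [759/4, 9931/60, 1472/15]
L4 α=1/2: [1239/8, 23071/120, 2507/30]
= [155, 192, 84]

at x=3,y=1 over L1,L2,L3,L4,L5:
+L1 (α=1/4) → [63, 195/4, 125/2]
+L2 (α=1/3) → [172/3, 205/2, 51]
+L3 (α=0) → [172/3, 205/2, 51]
+L4 (α=2/3) → [1702/9, 809/6, 101]
+L5 (α=1/3) → [5438/27, 1142/9, 352/3]
= [201, 127, 117]

(3,0) stack=L1,L2,L3,L4,L5; from [0,0,0]:
L1 α=1/4: [79/2, 43, 42]
L2 α=1/7: [382/7, 345/7, 262/7]
L3 α=1: [62, 202, 248]
L4 α=5/8: [203/4, 419/2, 1439/8]
L5 α=1/2: [1203/8, 843/4, 1943/16]
→ [150, 211, 121]

at x=0,y=1 over L1,L2,L3,L4,L5:
L1 α=5/8: [185/8, 175/4, 445/8]
L2 α=2/5: [799/8, 2213/20, 603/8]
L3 α=1/4: [2693/32, 7739/80, 2745/32]
L4 α=1: [214, 244, 5]
L5 α=5/6: [473/2, 212/3, 1045/6]
= [236, 71, 174]


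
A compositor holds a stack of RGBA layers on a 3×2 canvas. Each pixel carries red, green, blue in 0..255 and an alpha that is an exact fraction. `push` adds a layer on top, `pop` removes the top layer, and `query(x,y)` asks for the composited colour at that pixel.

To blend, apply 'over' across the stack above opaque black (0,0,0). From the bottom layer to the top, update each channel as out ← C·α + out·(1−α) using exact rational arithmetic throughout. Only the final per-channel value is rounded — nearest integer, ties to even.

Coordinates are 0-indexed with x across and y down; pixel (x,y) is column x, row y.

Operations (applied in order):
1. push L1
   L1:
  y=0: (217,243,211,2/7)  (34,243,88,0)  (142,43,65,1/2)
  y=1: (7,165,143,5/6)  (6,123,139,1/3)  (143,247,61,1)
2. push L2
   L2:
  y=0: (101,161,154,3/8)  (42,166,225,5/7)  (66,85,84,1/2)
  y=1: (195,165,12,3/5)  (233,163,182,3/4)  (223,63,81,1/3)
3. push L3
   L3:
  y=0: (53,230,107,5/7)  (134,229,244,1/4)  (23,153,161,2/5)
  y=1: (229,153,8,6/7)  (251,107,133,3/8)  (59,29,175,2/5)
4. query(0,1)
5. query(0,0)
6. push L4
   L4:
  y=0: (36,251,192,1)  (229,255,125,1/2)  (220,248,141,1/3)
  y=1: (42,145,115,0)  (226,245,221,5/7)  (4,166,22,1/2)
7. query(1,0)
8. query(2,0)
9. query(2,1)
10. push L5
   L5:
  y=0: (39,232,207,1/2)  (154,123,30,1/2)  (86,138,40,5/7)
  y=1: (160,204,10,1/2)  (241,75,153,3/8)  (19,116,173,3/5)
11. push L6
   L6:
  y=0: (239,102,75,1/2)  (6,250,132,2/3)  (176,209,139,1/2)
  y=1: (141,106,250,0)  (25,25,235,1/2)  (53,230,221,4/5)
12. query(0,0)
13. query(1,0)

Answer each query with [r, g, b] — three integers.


at x=0,y=1 over L1,L2,L3:
after L1 α=5/6: [35/6, 275/2, 715/6]
after L2 α=3/5: [358/3, 154, 823/15]
after L3 α=6/7: [640/3, 1072/7, 1543/105]
= [213, 153, 15]

(0,0) stack=L1,L2,L3; from [0,0,0]:
L1 α=2/7: [62, 486/7, 422/7]
L2 α=3/8: [613/8, 5811/56, 668/7]
L3 α=5/7: [239/4, 38011/196, 5081/49]
= [60, 194, 104]

(1,0) stack=L1,L2,L3,L4; from [0,0,0]:
after L1 α=0: [0, 0, 0]
after L2 α=5/7: [30, 830/7, 1125/7]
after L3 α=1/4: [56, 4093/28, 5083/28]
after L4 α=1/2: [285/2, 11233/56, 8583/56]
= [142, 201, 153]

at x=2,y=0 over L1,L2,L3,L4:
L1 α=1/2: [71, 43/2, 65/2]
L2 α=1/2: [137/2, 213/4, 233/4]
L3 α=2/5: [503/10, 1863/20, 1987/20]
L4 α=1/3: [1603/15, 4343/30, 3397/30]
= [107, 145, 113]

(2,1) stack=L1,L2,L3,L4; from [0,0,0]:
+L1 (α=1) → [143, 247, 61]
+L2 (α=1/3) → [509/3, 557/3, 203/3]
+L3 (α=2/5) → [627/5, 123, 553/5]
+L4 (α=1/2) → [647/10, 289/2, 663/10]
= [65, 144, 66]

at x=0,y=0 over L1,L2,L3,L4,L5,L6:
+L1 (α=2/7) → [62, 486/7, 422/7]
+L2 (α=3/8) → [613/8, 5811/56, 668/7]
+L3 (α=5/7) → [239/4, 38011/196, 5081/49]
+L4 (α=1) → [36, 251, 192]
+L5 (α=1/2) → [75/2, 483/2, 399/2]
+L6 (α=1/2) → [553/4, 687/4, 549/4]
rounded: [138, 172, 137]

at x=1,y=0 over L1,L2,L3,L4,L5,L6:
after L1 α=0: [0, 0, 0]
after L2 α=5/7: [30, 830/7, 1125/7]
after L3 α=1/4: [56, 4093/28, 5083/28]
after L4 α=1/2: [285/2, 11233/56, 8583/56]
after L5 α=1/2: [593/4, 18121/112, 10263/112]
after L6 α=2/3: [641/12, 24707/112, 13277/112]
= [53, 221, 119]


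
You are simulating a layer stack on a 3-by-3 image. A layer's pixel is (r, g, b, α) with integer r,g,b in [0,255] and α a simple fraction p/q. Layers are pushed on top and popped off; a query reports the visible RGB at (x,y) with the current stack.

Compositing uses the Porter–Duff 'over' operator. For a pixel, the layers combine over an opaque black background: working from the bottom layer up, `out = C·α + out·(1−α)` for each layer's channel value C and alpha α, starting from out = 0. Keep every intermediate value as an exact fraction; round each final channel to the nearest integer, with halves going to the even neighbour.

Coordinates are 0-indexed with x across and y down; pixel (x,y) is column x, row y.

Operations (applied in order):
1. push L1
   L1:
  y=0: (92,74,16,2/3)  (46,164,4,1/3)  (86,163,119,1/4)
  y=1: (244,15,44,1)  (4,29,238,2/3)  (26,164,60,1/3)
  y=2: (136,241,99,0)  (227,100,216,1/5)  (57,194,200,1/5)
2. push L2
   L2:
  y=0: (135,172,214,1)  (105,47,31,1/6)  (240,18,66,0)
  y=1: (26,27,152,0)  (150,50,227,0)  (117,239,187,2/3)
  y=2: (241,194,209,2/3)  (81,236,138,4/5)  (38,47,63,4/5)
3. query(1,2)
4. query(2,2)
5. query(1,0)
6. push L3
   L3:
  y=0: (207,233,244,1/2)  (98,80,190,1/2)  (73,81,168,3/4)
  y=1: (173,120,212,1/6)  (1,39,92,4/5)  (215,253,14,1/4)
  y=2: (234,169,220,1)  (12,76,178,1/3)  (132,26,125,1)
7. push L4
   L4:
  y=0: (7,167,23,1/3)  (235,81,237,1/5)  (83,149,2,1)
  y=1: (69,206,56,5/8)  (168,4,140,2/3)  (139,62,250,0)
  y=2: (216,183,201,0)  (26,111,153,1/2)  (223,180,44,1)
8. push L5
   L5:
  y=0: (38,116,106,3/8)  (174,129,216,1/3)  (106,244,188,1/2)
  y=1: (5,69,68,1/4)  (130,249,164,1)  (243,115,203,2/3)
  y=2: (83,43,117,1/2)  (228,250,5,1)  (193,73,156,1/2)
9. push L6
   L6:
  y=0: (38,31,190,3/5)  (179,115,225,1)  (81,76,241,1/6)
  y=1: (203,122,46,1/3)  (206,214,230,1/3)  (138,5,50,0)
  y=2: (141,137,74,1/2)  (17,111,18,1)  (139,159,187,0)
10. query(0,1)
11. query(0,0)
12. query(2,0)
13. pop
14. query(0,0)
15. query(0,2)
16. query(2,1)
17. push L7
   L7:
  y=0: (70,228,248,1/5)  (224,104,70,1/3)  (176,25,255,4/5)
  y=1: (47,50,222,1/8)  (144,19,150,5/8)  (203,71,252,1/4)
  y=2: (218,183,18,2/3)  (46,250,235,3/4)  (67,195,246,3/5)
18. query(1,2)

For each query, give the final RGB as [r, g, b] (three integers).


query (1,2) [L1,L2] — begin 0,0,0
+L1 (α=1/5) → [227/5, 20, 216/5]
+L2 (α=4/5) → [1847/25, 964/5, 2976/25]
rounded: [74, 193, 119]

(2,2) stack=L1,L2; from [0,0,0]:
L1 α=1/5: [57/5, 194/5, 40]
L2 α=4/5: [817/25, 1134/25, 292/5]
→ [33, 45, 58]

at x=1,y=0 over L1,L2:
+L1 (α=1/3) → [46/3, 164/3, 4/3]
+L2 (α=1/6) → [545/18, 961/18, 113/18]
→ [30, 53, 6]

at x=0,y=1 over L1,L2,L3,L4,L5,L6:
+L1 (α=1) → [244, 15, 44]
+L2 (α=0) → [244, 15, 44]
+L3 (α=1/6) → [1393/6, 65/2, 72]
+L4 (α=5/8) → [2083/16, 2255/16, 62]
+L5 (α=1/4) → [6329/64, 7869/64, 127/2]
+L6 (α=1/3) → [4275/32, 11773/96, 173/3]
= [134, 123, 58]

(0,0) stack=L1,L2,L3,L4,L5,L6; from [0,0,0]:
L1 α=2/3: [184/3, 148/3, 32/3]
L2 α=1: [135, 172, 214]
L3 α=1/2: [171, 405/2, 229]
L4 α=1/3: [349/3, 572/3, 481/3]
L5 α=3/8: [2087/24, 488/3, 3359/24]
L6 α=3/5: [691/12, 251/3, 10199/60]
→ [58, 84, 170]

at x=2,y=0 over L1,L2,L3,L4,L5,L6:
L1 α=1/4: [43/2, 163/4, 119/4]
L2 α=0: [43/2, 163/4, 119/4]
L3 α=3/4: [481/8, 1135/16, 2135/16]
L4 α=1: [83, 149, 2]
L5 α=1/2: [189/2, 393/2, 95]
L6 α=1/6: [369/4, 2117/12, 358/3]
→ [92, 176, 119]

query (0,0) [L1,L2,L3,L4,L5] — begin 0,0,0
after L1 α=2/3: [184/3, 148/3, 32/3]
after L2 α=1: [135, 172, 214]
after L3 α=1/2: [171, 405/2, 229]
after L4 α=1/3: [349/3, 572/3, 481/3]
after L5 α=3/8: [2087/24, 488/3, 3359/24]
rounded: [87, 163, 140]

at x=0,y=2 over L1,L2,L3,L4,L5:
L1 α=0: [0, 0, 0]
L2 α=2/3: [482/3, 388/3, 418/3]
L3 α=1: [234, 169, 220]
L4 α=0: [234, 169, 220]
L5 α=1/2: [317/2, 106, 337/2]
→ [158, 106, 168]

(2,1) stack=L1,L2,L3,L4,L5; from [0,0,0]:
L1 α=1/3: [26/3, 164/3, 20]
L2 α=2/3: [728/9, 1598/9, 394/3]
L3 α=1/4: [1373/12, 2357/12, 102]
L4 α=0: [1373/12, 2357/12, 102]
L5 α=2/3: [7205/36, 5117/36, 508/3]
rounded: [200, 142, 169]

(1,2) stack=L1,L2,L3,L4,L5,L7; from [0,0,0]:
L1 α=1/5: [227/5, 20, 216/5]
L2 α=4/5: [1847/25, 964/5, 2976/25]
L3 α=1/3: [3994/75, 2308/15, 10402/75]
L4 α=1/2: [2972/75, 3973/30, 21877/150]
L5 α=1: [228, 250, 5]
L7 α=3/4: [183/2, 250, 355/2]
→ [92, 250, 178]


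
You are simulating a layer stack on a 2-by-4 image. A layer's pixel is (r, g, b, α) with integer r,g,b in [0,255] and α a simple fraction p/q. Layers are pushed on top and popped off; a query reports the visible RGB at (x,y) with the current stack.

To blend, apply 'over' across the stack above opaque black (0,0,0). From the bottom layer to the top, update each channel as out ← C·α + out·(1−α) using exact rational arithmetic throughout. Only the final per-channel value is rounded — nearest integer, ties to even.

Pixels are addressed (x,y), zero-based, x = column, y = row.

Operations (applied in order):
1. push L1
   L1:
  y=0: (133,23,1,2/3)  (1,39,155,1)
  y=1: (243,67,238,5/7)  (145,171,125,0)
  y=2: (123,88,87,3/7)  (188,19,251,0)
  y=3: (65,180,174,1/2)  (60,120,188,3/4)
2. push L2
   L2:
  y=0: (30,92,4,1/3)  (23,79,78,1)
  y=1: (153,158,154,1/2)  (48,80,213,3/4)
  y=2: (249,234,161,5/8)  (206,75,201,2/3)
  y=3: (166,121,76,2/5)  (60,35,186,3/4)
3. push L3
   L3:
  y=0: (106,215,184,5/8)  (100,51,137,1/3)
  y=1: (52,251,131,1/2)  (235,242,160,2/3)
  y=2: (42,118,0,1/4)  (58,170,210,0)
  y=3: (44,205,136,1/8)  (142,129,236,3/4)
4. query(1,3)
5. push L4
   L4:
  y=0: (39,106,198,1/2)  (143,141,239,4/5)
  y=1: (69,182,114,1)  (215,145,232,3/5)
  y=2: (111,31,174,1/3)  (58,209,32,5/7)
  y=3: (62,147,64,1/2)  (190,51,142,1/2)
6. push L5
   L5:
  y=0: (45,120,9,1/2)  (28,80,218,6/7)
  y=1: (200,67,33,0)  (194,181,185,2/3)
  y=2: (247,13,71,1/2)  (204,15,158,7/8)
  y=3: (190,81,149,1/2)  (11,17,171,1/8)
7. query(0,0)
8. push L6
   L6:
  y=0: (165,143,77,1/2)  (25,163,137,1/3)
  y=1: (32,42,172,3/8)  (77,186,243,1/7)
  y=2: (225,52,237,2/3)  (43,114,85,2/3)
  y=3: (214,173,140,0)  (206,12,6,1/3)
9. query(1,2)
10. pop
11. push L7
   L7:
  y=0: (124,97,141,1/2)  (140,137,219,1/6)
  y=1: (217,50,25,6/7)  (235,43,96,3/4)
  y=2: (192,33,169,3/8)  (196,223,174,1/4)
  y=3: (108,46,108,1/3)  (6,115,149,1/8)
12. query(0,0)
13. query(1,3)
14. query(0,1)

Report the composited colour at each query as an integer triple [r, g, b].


at x=1,y=3 over L1,L2,L3:
L1 α=3/4: [45, 90, 141]
L2 α=3/4: [225/4, 195/4, 699/4]
L3 α=3/4: [1929/16, 1743/16, 3531/16]
rounded: [121, 109, 221]

query (0,0) [L1,L2,L3,L4,L5] — begin 0,0,0
+L1 (α=2/3) → [266/3, 46/3, 2/3]
+L2 (α=1/3) → [622/9, 368/9, 16/9]
+L3 (α=5/8) → [553/6, 3593/24, 347/3]
+L4 (α=1/2) → [787/12, 6137/48, 941/6]
+L5 (α=1/2) → [1327/24, 11897/96, 995/12]
= [55, 124, 83]

(1,2) stack=L1,L2,L3,L4,L5,L6; from [0,0,0]:
L1 α=0: [0, 0, 0]
L2 α=2/3: [412/3, 50, 134]
L3 α=0: [412/3, 50, 134]
L4 α=5/7: [242/3, 1145/7, 428/7]
L5 α=7/8: [2263/12, 235/7, 4085/28]
L6 α=2/3: [3295/36, 1831/21, 8845/84]
= [92, 87, 105]

(0,0) stack=L1,L2,L3,L4,L5,L7; from [0,0,0]:
after L1 α=2/3: [266/3, 46/3, 2/3]
after L2 α=1/3: [622/9, 368/9, 16/9]
after L3 α=5/8: [553/6, 3593/24, 347/3]
after L4 α=1/2: [787/12, 6137/48, 941/6]
after L5 α=1/2: [1327/24, 11897/96, 995/12]
after L7 α=1/2: [4303/48, 21209/192, 2687/24]
= [90, 110, 112]

query (1,3) [L1,L2,L3,L4,L5,L7] — begin 0,0,0
after L1 α=3/4: [45, 90, 141]
after L2 α=3/4: [225/4, 195/4, 699/4]
after L3 α=3/4: [1929/16, 1743/16, 3531/16]
after L4 α=1/2: [4969/32, 2559/32, 5803/32]
after L5 α=1/8: [35135/256, 18457/256, 46093/256]
after L7 α=1/8: [247481/2048, 158639/2048, 360795/2048]
rounded: [121, 77, 176]

at x=0,y=1 over L1,L2,L3,L4,L5,L7:
+L1 (α=5/7) → [1215/7, 335/7, 170]
+L2 (α=1/2) → [1143/7, 1441/14, 162]
+L3 (α=1/2) → [1507/14, 4955/28, 293/2]
+L4 (α=1) → [69, 182, 114]
+L5 (α=0) → [69, 182, 114]
+L7 (α=6/7) → [1371/7, 482/7, 264/7]
→ [196, 69, 38]


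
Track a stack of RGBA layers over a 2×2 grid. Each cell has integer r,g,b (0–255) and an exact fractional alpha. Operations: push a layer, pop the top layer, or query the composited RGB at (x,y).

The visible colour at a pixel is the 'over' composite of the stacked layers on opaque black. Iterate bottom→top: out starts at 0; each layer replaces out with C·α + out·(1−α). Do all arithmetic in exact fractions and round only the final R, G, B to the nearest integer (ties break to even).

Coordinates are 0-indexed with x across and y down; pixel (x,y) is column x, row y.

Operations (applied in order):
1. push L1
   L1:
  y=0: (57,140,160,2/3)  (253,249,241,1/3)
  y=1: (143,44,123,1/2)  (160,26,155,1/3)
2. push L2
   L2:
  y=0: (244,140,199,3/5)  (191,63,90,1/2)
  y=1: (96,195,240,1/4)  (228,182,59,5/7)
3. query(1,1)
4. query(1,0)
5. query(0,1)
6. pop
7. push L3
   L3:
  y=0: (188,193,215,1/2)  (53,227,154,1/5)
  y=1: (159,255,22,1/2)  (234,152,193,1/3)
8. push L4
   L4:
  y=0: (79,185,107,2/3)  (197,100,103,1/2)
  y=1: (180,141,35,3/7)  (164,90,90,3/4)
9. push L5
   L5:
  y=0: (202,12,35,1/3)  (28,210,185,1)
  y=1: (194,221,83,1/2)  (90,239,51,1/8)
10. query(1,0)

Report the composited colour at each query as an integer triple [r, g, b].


query (1,1) [L1,L2] — begin 0,0,0
L1 α=1/3: [160/3, 26/3, 155/3]
L2 α=5/7: [3740/21, 2782/21, 1195/21]
rounded: [178, 132, 57]

at x=1,y=0 over L1,L2:
L1 α=1/3: [253/3, 83, 241/3]
L2 α=1/2: [413/3, 73, 511/6]
rounded: [138, 73, 85]

at x=0,y=1 over L1,L2:
after L1 α=1/2: [143/2, 22, 123/2]
after L2 α=1/4: [621/8, 261/4, 849/8]
→ [78, 65, 106]

(1,0) stack=L1,L3,L4,L5; from [0,0,0]:
L1 α=1/3: [253/3, 83, 241/3]
L3 α=1/5: [1171/15, 559/5, 1426/15]
L4 α=1/2: [2063/15, 1059/10, 2971/30]
L5 α=1: [28, 210, 185]
→ [28, 210, 185]


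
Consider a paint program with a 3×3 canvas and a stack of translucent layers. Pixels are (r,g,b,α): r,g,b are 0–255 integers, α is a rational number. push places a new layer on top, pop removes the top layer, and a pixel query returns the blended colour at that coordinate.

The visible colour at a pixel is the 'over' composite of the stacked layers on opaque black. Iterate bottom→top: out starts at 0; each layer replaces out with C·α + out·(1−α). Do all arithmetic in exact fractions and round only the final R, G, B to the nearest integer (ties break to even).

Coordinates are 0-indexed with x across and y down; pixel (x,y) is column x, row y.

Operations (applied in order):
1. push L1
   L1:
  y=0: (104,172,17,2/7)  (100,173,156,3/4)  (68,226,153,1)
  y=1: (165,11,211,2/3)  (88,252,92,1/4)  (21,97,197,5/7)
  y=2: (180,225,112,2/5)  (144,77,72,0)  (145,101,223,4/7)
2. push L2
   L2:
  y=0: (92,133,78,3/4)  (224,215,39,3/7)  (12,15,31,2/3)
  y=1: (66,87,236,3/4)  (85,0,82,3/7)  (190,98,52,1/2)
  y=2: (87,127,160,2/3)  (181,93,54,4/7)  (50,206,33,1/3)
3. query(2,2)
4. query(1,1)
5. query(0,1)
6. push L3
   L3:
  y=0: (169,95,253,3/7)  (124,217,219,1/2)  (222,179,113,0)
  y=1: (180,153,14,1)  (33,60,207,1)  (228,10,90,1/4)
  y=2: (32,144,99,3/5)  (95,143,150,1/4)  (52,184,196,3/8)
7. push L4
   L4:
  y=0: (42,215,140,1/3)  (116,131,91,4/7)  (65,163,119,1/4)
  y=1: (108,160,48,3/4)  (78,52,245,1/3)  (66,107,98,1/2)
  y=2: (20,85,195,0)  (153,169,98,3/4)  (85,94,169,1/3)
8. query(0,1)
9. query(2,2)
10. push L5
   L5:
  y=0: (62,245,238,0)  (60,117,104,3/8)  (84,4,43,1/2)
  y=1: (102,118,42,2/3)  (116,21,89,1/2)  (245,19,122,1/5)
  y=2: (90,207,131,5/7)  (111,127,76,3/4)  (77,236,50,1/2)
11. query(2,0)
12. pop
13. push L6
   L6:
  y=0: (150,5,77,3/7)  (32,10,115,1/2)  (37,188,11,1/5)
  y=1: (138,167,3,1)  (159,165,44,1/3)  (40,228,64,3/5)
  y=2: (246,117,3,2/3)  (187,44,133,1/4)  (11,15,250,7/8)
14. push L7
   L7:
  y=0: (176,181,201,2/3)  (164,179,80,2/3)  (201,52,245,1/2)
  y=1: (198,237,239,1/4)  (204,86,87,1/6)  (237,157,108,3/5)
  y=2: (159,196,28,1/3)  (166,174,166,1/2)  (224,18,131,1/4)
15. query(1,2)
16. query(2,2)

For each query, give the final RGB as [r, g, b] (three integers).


query (2,2) [L1,L2] — begin 0,0,0
+L1 (α=4/7) → [580/7, 404/7, 892/7]
+L2 (α=1/3) → [1510/21, 750/7, 2015/21]
rounded: [72, 107, 96]

query (1,1) [L1,L2] — begin 0,0,0
after L1 α=1/4: [22, 63, 23]
after L2 α=3/7: [49, 36, 338/7]
= [49, 36, 48]

(0,1) stack=L1,L2; from [0,0,0]:
L1 α=2/3: [110, 22/3, 422/3]
L2 α=3/4: [77, 805/12, 1273/6]
= [77, 67, 212]

(0,1) stack=L1,L2,L3,L4; from [0,0,0]:
after L1 α=2/3: [110, 22/3, 422/3]
after L2 α=3/4: [77, 805/12, 1273/6]
after L3 α=1: [180, 153, 14]
after L4 α=3/4: [126, 633/4, 79/2]
→ [126, 158, 40]

at x=2,y=2 over L1,L2,L3,L4:
L1 α=4/7: [580/7, 404/7, 892/7]
L2 α=1/3: [1510/21, 750/7, 2015/21]
L3 α=3/8: [5413/84, 3807/28, 22423/168]
L4 α=1/3: [8983/126, 5123/42, 36619/252]
= [71, 122, 145]

(2,0) stack=L1,L2,L3,L4,L5; from [0,0,0]:
after L1 α=1: [68, 226, 153]
after L2 α=2/3: [92/3, 256/3, 215/3]
after L3 α=0: [92/3, 256/3, 215/3]
after L4 α=1/4: [157/4, 419/4, 167/2]
after L5 α=1/2: [493/8, 435/8, 253/4]
→ [62, 54, 63]

(1,2) stack=L1,L2,L3,L4,L6,L7; from [0,0,0]:
after L1 α=0: [0, 0, 0]
after L2 α=4/7: [724/7, 372/7, 216/7]
after L3 α=1/4: [2837/28, 2117/28, 849/14]
after L4 α=3/4: [15689/112, 16313/112, 4965/56]
after L6 α=1/4: [68011/448, 53867/448, 22343/224]
after L7 α=1/2: [142379/896, 131819/896, 59527/448]
→ [159, 147, 133]

at x=2,y=2 over L1,L2,L3,L4,L6,L7:
L1 α=4/7: [580/7, 404/7, 892/7]
L2 α=1/3: [1510/21, 750/7, 2015/21]
L3 α=3/8: [5413/84, 3807/28, 22423/168]
L4 α=1/3: [8983/126, 5123/42, 36619/252]
L6 α=7/8: [18685/1008, 9533/336, 477619/2016]
L7 α=1/4: [93949/1344, 11549/448, 565651/2688]
rounded: [70, 26, 210]


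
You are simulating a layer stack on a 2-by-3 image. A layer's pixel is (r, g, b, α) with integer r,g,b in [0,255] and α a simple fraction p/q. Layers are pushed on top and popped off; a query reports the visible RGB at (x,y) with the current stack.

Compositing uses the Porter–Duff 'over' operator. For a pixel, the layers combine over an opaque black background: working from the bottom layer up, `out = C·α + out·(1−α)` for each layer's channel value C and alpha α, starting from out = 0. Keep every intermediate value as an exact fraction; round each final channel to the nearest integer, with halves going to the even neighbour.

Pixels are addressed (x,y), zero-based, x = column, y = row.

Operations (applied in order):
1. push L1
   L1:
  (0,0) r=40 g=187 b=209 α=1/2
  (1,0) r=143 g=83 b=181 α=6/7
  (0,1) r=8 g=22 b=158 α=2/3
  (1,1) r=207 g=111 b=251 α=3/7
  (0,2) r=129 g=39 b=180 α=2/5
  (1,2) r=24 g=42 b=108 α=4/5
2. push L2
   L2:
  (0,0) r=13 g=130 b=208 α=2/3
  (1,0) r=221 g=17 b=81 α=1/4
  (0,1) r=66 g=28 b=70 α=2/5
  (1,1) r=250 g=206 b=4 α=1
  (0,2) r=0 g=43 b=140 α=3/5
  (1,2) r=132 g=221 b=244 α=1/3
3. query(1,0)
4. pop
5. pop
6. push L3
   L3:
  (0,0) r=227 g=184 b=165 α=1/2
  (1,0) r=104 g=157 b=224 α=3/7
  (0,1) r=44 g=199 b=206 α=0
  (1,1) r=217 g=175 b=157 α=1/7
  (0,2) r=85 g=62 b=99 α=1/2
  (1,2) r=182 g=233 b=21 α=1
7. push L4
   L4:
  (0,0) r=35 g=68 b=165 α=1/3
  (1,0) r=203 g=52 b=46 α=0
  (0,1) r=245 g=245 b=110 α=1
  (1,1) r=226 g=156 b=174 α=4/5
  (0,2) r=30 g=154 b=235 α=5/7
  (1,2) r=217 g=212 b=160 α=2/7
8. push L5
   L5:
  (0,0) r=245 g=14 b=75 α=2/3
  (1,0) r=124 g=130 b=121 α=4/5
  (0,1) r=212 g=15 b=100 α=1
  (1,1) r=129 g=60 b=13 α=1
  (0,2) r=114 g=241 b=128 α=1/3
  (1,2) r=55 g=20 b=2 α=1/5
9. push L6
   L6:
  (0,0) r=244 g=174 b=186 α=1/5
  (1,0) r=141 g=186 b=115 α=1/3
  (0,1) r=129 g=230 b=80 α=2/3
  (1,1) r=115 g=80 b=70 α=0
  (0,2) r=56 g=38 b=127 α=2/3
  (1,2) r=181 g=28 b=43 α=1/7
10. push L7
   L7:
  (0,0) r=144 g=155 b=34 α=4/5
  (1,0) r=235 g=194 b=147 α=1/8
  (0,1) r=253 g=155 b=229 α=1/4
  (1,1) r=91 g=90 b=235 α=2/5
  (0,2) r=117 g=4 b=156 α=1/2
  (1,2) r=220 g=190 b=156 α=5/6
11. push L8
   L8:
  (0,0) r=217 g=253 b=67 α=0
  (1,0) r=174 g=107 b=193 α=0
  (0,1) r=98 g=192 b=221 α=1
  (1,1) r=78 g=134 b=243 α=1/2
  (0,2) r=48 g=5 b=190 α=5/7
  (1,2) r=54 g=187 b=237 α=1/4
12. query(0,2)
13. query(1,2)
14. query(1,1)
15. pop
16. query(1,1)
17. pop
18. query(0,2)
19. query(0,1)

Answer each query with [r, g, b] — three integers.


query (1,0) [L1,L2] — begin 0,0,0
L1 α=6/7: [858/7, 498/7, 1086/7]
L2 α=1/4: [4121/28, 1613/28, 3825/28]
rounded: [147, 58, 137]

query (0,2) [L3,L4,L5,L6,L7,L8] — begin 0,0,0
after L3 α=1/2: [85/2, 31, 99/2]
after L4 α=5/7: [235/7, 832/7, 182]
after L5 α=1/3: [1268/21, 1117/7, 164]
after L6 α=2/3: [3620/63, 1649/21, 418/3]
after L7 α=1/2: [10991/126, 1733/42, 443/3]
after L8 α=5/7: [26111/441, 2258/147, 3736/21]
→ [59, 15, 178]

at x=1,y=2 over L3,L4,L5,L6,L7,L8:
+L3 (α=1) → [182, 233, 21]
+L4 (α=2/7) → [192, 227, 425/7]
+L5 (α=1/5) → [823/5, 928/5, 1714/35]
+L6 (α=1/7) → [5843/35, 5708/35, 11789/245]
+L7 (α=5/6) → [14781/70, 6493/35, 202889/1470]
+L8 (α=1/4) → [48123/280, 6506/35, 319019/1960]
= [172, 186, 163]

at x=1,y=1 over L3,L4,L5,L6,L7,L8:
L3 α=1/7: [31, 25, 157/7]
L4 α=4/5: [187, 649/5, 5029/35]
L5 α=1: [129, 60, 13]
L6 α=0: [129, 60, 13]
L7 α=2/5: [569/5, 72, 509/5]
L8 α=1/2: [959/10, 103, 862/5]
→ [96, 103, 172]

at x=1,y=1 over L3,L4,L5,L6,L7:
L3 α=1/7: [31, 25, 157/7]
L4 α=4/5: [187, 649/5, 5029/35]
L5 α=1: [129, 60, 13]
L6 α=0: [129, 60, 13]
L7 α=2/5: [569/5, 72, 509/5]
rounded: [114, 72, 102]

query (0,2) [L3,L4,L5,L6] — begin 0,0,0
L3 α=1/2: [85/2, 31, 99/2]
L4 α=5/7: [235/7, 832/7, 182]
L5 α=1/3: [1268/21, 1117/7, 164]
L6 α=2/3: [3620/63, 1649/21, 418/3]
rounded: [57, 79, 139]

(0,1) stack=L3,L4,L5,L6; from [0,0,0]:
after L3 α=0: [0, 0, 0]
after L4 α=1: [245, 245, 110]
after L5 α=1: [212, 15, 100]
after L6 α=2/3: [470/3, 475/3, 260/3]
rounded: [157, 158, 87]


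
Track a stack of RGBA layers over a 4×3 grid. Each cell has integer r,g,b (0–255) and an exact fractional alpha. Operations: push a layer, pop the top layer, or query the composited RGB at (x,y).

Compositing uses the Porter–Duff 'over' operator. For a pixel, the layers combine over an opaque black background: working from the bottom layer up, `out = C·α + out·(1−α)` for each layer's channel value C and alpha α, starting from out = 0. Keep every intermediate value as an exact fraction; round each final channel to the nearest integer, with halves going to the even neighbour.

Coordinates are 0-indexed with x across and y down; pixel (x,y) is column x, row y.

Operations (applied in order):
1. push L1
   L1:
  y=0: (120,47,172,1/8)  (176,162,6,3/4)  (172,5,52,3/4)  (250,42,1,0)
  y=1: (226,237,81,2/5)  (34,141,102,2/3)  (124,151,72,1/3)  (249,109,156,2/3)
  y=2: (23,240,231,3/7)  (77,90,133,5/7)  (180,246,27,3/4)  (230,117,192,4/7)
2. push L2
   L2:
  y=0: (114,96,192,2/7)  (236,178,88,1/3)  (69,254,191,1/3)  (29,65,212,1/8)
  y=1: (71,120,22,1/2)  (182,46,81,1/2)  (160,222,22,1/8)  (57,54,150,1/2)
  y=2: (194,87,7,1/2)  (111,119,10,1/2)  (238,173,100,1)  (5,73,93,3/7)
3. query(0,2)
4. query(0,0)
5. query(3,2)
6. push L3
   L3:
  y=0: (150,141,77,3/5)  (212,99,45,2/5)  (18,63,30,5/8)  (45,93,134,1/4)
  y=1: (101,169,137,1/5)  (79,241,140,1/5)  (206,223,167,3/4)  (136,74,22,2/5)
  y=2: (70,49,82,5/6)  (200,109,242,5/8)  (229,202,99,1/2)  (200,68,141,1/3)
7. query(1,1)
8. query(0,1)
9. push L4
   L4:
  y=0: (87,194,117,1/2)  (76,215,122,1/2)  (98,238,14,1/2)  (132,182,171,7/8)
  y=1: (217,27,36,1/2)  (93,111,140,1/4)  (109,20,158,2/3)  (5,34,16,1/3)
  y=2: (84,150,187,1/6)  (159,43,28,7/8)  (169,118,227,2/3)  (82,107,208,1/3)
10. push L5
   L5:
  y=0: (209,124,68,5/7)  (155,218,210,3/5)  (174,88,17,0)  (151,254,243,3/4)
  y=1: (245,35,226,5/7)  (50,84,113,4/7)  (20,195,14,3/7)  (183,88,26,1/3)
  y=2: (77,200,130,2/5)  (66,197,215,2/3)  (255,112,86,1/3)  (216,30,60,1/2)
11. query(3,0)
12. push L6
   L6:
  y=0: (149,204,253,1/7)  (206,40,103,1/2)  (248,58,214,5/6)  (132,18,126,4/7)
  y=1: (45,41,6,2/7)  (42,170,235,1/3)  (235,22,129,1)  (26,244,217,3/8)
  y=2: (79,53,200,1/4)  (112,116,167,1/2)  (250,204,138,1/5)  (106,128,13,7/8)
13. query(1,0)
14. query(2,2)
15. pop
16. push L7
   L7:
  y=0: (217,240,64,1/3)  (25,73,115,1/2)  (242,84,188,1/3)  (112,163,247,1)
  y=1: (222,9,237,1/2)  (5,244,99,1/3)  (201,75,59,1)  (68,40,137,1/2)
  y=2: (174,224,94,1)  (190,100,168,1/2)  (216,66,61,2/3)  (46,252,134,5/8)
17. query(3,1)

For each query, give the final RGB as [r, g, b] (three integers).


(0,2) stack=L1,L2; from [0,0,0]:
L1 α=3/7: [69/7, 720/7, 99]
L2 α=1/2: [1427/14, 1329/14, 53]
rounded: [102, 95, 53]

query (0,0) [L1,L2] — begin 0,0,0
after L1 α=1/8: [15, 47/8, 43/2]
after L2 α=2/7: [303/7, 253/8, 983/14]
→ [43, 32, 70]

(3,2) stack=L1,L2; from [0,0,0]:
L1 α=4/7: [920/7, 468/7, 768/7]
L2 α=3/7: [3785/49, 3405/49, 5025/49]
rounded: [77, 69, 103]

(1,1) stack=L1,L2,L3; from [0,0,0]:
after L1 α=2/3: [68/3, 94, 68]
after L2 α=1/2: [307/3, 70, 149/2]
after L3 α=1/5: [293/3, 521/5, 438/5]
→ [98, 104, 88]

query (0,1) [L1,L2,L3] — begin 0,0,0
+L1 (α=2/5) → [452/5, 474/5, 162/5]
+L2 (α=1/2) → [807/10, 537/5, 136/5]
+L3 (α=1/5) → [2119/25, 2993/25, 1229/25]
= [85, 120, 49]

query (3,0) [L1,L2,L3,L4,L5] — begin 0,0,0
after L1 α=0: [0, 0, 0]
after L2 α=1/8: [29/8, 65/8, 53/2]
after L3 α=1/4: [447/32, 939/32, 427/8]
after L4 α=7/8: [30015/256, 41707/256, 10003/64]
after L5 α=3/4: [145983/1024, 236779/1024, 56659/256]
rounded: [143, 231, 221]

query (1,0) [L1,L2,L3,L4,L5,L6] — begin 0,0,0
+L1 (α=3/4) → [132, 243/2, 9/2]
+L2 (α=1/3) → [500/3, 421/3, 97/3]
+L3 (α=2/5) → [924/5, 619/5, 187/5]
+L4 (α=1/2) → [652/5, 847/5, 797/10]
+L5 (α=3/5) → [3629/25, 4964/25, 3947/25]
+L6 (α=1/2) → [8779/50, 2982/25, 3261/25]
= [176, 119, 130]

(2,2) stack=L1,L2,L3,L4,L5,L6; from [0,0,0]:
after L1 α=3/4: [135, 369/2, 81/4]
after L2 α=1: [238, 173, 100]
after L3 α=1/2: [467/2, 375/2, 199/2]
after L4 α=2/3: [381/2, 847/6, 369/2]
after L5 α=1/3: [212, 1183/9, 455/3]
after L6 α=1/5: [1098/5, 6568/45, 2234/15]
= [220, 146, 149]

(3,1) stack=L1,L2,L3,L4,L5,L7; from [0,0,0]:
+L1 (α=2/3) → [166, 218/3, 104]
+L2 (α=1/2) → [223/2, 190/3, 127]
+L3 (α=2/5) → [1213/10, 338/5, 85]
+L4 (α=1/3) → [1238/15, 282/5, 62]
+L5 (α=1/3) → [5221/45, 1004/15, 50]
+L7 (α=1/2) → [8281/90, 802/15, 187/2]
rounded: [92, 53, 94]
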